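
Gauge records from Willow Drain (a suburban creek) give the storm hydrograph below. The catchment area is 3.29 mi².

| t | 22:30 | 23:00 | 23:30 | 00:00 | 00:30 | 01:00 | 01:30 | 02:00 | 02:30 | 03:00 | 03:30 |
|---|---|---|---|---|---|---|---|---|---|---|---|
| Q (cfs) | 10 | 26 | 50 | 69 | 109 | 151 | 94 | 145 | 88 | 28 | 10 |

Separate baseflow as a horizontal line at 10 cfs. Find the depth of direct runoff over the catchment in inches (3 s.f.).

d ≈ 0.158 in

Direct runoff: 0.0, 16.0, 40.0, 59.0, 99.0, 141.0, 84.0, 135.0, 78.0, 18.0, 0.0 cfs; ΣQ_DR = 670.0 cfs.
V = ΣQ_DR · Δt = 670.0 × 1800 s = 1.206 × 10^6 ft³.
Over A = 3.29 mi², depth = V / A = 0.158 in.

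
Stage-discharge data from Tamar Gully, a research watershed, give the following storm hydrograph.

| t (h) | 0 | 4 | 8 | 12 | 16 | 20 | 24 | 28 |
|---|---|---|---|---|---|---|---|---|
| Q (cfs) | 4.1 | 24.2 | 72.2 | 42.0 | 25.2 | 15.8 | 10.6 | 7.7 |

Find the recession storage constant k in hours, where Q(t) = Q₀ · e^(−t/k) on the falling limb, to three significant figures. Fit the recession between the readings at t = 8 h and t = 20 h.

k ≈ 7.90 h

On the falling limb, Q drops from 72.2 to 15.8 cfs between t = 8 h and t = 20 h (Δt = 12 h).
k = −Δt / ln(Q₂/Q₁) = −12 / ln(15.8/72.2) = 7.90 h.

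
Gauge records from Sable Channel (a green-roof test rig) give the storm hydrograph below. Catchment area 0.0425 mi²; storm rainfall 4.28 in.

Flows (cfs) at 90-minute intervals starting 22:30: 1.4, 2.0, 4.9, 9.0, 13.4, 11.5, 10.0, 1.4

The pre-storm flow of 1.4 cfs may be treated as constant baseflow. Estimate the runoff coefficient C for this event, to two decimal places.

C ≈ 0.54

ΣQ_DR = 42.40 cfs; V = ΣQ_DR·Δt = 2.290 × 10^5 ft³.
Runoff depth d = V / A = 2.319 in.
C = d / P = 2.319 / 4.28 = 0.54.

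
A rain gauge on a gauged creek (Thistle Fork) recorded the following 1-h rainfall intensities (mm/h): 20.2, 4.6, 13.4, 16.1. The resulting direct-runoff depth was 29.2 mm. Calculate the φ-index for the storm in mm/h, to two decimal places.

φ ≈ 6.83 mm/h

Only the 3 blocks with intensity above φ contribute runoff: 20.2, 13.4, 16.1 mm/h.
Σ(I−φ)·Δt = d  ⇒  (20.2+13.4+16.1 − 3φ)·1 = 29.2
φ = (49.70 − 29.2/1) / 3 = 6.83 mm/h.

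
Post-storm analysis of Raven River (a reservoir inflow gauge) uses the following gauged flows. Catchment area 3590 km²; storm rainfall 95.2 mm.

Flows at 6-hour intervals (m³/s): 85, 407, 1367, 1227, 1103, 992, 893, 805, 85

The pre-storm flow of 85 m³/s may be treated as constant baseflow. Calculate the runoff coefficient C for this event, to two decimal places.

ΣQ_DR = 6199 m³/s; V = ΣQ_DR·Δt = 1.339 × 10^8 m³.
Runoff depth d = V / A = 37.30 mm.
C = d / P = 37.30 / 95.2 = 0.39.

C ≈ 0.39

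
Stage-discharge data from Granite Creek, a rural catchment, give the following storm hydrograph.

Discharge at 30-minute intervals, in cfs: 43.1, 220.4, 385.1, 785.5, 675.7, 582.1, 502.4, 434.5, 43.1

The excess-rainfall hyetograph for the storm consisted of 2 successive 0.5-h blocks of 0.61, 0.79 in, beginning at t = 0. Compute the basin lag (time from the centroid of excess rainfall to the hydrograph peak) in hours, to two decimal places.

Centroid of excess rainfall: t_c = Σ P_i·t̄_i / ΣP_i = 0.5321 h (block centres at 0.25, 0.75 h).
Hydrograph peak occurs at t = 1.5 h, so basin lag t_L = 1.5 − 0.5321 = 0.97 h.

t_L ≈ 0.97 h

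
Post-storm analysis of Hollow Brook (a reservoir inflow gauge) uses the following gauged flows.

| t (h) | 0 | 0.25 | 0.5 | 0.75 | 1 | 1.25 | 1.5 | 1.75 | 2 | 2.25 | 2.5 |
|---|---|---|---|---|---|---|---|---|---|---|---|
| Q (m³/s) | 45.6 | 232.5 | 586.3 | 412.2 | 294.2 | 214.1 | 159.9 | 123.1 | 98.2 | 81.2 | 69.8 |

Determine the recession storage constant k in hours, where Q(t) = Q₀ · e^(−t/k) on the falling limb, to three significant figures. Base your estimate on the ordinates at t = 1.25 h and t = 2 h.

k ≈ 0.962 h

On the falling limb, Q drops from 214.1 to 98.2 m³/s between t = 1.25 h and t = 2 h (Δt = 0.75 h).
k = −Δt / ln(Q₂/Q₁) = −0.75 / ln(98.2/214.1) = 0.962 h.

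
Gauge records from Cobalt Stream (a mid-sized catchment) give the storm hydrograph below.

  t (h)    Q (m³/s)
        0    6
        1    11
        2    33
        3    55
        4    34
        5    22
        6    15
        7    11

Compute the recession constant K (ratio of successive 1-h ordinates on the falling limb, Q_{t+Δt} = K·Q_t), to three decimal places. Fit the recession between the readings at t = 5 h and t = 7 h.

K ≈ 0.707

Using the recession-limb readings at t = 5 h and t = 7 h: Q falls from 22 to 11 m³/s over 2 intervals.
K = (Q₂/Q₁)^(1/2) = (11/22)^(1/2) = 0.707.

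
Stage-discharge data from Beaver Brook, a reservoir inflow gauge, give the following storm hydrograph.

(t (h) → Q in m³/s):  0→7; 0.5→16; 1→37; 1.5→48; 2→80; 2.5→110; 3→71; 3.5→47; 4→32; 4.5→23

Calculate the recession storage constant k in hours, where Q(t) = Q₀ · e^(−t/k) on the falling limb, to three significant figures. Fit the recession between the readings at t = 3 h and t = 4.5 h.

On the falling limb, Q drops from 71 to 23 m³/s between t = 3 h and t = 4.5 h (Δt = 1.5 h).
k = −Δt / ln(Q₂/Q₁) = −1.5 / ln(23/71) = 1.33 h.

k ≈ 1.33 h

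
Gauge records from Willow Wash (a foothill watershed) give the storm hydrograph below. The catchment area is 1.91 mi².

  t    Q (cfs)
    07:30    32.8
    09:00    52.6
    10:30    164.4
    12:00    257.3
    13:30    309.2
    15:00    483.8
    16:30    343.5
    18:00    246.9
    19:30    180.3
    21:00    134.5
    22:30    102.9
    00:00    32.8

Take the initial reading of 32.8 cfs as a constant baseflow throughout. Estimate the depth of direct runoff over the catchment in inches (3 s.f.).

Direct runoff: 0.0, 19.8, 131.6, 224.5, 276.4, 451.0, 310.7, 214.1, 147.5, 101.7, 70.1, 0.0 cfs; ΣQ_DR = 1947 cfs.
V = ΣQ_DR · Δt = 1947 × 5400 s = 1.052 × 10^7 ft³.
Over A = 1.91 mi², depth = V / A = 2.37 in.

d ≈ 2.37 in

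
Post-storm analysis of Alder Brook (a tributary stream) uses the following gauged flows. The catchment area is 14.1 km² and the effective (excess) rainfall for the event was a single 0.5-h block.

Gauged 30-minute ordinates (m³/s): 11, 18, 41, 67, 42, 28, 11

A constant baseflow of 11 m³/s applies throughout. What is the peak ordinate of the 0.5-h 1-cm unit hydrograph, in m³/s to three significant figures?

U_p ≈ 31.1 m³/s

Direct runoff: 0.0, 7.0, 30.0, 56.0, 31.0, 17.0, 0.0 m³/s; ΣQ_DR = 141.0 m³/s, peak = 56.0 m³/s.
Runoff depth d = ΣQ_DR·Δt / A = 141.0 × 1800 / (14.1 km²) = 18.00 mm.
The 1-cm UH is the DRH scaled by (10 mm)/d, so U_p = 56.0 × 10/18.00 = 31.1 m³/s.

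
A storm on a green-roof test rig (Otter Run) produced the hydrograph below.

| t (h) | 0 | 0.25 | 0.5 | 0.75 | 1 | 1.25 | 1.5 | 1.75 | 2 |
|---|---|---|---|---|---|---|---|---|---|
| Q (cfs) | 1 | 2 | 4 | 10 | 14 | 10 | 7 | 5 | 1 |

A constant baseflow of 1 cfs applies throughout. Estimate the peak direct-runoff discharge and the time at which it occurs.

Q_p = 13.0 cfs at t = 1 h

Subtracting baseflow gives direct-runoff ordinates: 0.0, 1.0, 3.0, 9.0, 13.0, 9.0, 6.0, 4.0, 0.0 cfs.
The maximum is 13.0 cfs, occurring at the reading for t = 1 h.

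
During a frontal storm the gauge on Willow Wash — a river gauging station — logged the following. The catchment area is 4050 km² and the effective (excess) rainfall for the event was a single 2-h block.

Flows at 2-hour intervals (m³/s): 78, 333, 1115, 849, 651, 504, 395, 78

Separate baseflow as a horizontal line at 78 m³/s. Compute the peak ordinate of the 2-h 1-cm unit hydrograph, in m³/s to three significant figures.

Direct runoff: 0.0, 255.0, 1037.0, 771.0, 573.0, 426.0, 317.0, 0.0 m³/s; ΣQ_DR = 3379 m³/s, peak = 1037.0 m³/s.
Runoff depth d = ΣQ_DR·Δt / A = 3379 × 7200 / (4050 km²) = 6.007 mm.
The 1-cm UH is the DRH scaled by (10 mm)/d, so U_p = 1037.0 × 10/6.007 = 1730 m³/s.

U_p ≈ 1730 m³/s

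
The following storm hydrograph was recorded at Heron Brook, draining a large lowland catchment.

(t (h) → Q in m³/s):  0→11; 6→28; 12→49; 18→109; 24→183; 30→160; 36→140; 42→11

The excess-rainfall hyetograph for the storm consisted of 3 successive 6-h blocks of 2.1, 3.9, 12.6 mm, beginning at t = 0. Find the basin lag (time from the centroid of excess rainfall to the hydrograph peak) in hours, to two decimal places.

Centroid of excess rainfall: t_c = Σ P_i·t̄_i / ΣP_i = 12.3871 h (block centres at 3, 9, 15 h).
Hydrograph peak occurs at t = 24 h, so basin lag t_L = 24 − 12.3871 = 11.61 h.

t_L ≈ 11.61 h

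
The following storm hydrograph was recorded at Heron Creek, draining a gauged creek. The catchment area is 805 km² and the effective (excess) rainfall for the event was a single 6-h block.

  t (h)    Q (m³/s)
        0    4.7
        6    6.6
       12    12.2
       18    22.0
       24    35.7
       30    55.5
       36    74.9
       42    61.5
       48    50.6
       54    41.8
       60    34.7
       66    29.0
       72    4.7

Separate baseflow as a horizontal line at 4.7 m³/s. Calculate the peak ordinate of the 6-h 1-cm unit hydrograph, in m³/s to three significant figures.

U_p ≈ 70.2 m³/s

Direct runoff: 0.0, 1.9, 7.5, 17.3, 31.0, 50.8, 70.2, 56.8, 45.9, 37.1, 30.0, 24.3, 0.0 m³/s; ΣQ_DR = 372.8 m³/s, peak = 70.2 m³/s.
Runoff depth d = ΣQ_DR·Δt / A = 372.8 × 21600 / (805 km²) = 10.00 mm.
The 1-cm UH is the DRH scaled by (10 mm)/d, so U_p = 70.2 × 10/10.00 = 70.2 m³/s.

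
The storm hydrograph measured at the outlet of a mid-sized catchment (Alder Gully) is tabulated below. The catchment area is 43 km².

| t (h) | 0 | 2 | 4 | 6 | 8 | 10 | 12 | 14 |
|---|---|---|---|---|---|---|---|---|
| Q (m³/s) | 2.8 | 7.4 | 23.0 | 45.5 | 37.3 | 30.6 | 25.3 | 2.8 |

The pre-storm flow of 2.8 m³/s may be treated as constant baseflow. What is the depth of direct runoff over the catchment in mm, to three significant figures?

d ≈ 25.5 mm

Direct runoff: 0.0, 4.6, 20.2, 42.7, 34.5, 27.8, 22.5, 0.0 m³/s; ΣQ_DR = 152.3 m³/s.
V = ΣQ_DR · Δt = 152.3 × 7200 s = 1.097 × 10^6 m³.
Over A = 43 km², depth = V / A = 25.5 mm.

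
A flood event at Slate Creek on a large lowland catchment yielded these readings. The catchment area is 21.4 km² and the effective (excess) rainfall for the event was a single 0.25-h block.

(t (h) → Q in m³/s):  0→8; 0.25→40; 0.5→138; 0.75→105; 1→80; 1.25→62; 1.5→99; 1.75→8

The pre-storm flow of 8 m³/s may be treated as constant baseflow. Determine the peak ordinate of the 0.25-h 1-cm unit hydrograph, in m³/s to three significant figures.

Direct runoff: 0.0, 32.0, 130.0, 97.0, 72.0, 54.0, 91.0, 0.0 m³/s; ΣQ_DR = 476.0 m³/s, peak = 130.0 m³/s.
Runoff depth d = ΣQ_DR·Δt / A = 476.0 × 900 / (21.4 km²) = 20.02 mm.
The 1-cm UH is the DRH scaled by (10 mm)/d, so U_p = 130.0 × 10/20.02 = 64.9 m³/s.

U_p ≈ 64.9 m³/s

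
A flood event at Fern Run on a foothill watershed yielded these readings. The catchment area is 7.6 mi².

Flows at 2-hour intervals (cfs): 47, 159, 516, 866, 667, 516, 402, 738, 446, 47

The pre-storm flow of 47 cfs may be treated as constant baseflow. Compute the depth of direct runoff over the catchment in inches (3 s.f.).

Direct runoff: 0.0, 112.0, 469.0, 819.0, 620.0, 469.0, 355.0, 691.0, 399.0, 0.0 cfs; ΣQ_DR = 3934 cfs.
V = ΣQ_DR · Δt = 3934 × 7200 s = 2.832 × 10^7 ft³.
Over A = 7.6 mi², depth = V / A = 1.60 in.

d ≈ 1.60 in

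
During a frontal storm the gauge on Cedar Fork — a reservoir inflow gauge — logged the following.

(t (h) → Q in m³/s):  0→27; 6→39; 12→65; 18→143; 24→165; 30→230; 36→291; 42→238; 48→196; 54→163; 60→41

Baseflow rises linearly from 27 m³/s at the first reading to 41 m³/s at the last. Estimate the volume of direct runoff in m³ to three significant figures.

Direct-runoff ordinates (Q − Q_b): 0.00, 10.60, 35.20, 111.80, 132.40, 196.00, 255.60, 201.20, 157.80, 123.40, 0.00 m³/s.
ΣQ_DR = 1224 m³/s.
With Δt = 6 h = 21600 s, V = ΣQ_DR · Δt = 1224 × 21600 = 2.64 × 10^7 m³.

V ≈ 2.64 × 10^7 m³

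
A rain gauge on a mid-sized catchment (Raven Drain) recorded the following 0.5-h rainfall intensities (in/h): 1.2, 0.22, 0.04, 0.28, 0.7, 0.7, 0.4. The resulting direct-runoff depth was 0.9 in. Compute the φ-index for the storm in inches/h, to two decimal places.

Only the 4 blocks with intensity above φ contribute runoff: 1.2, 0.7, 0.7, 0.4 in/h.
Σ(I−φ)·Δt = d  ⇒  (1.2+0.7+0.7+0.4 − 4φ)·0.5 = 0.9
φ = (3.000 − 0.9/0.5) / 4 = 0.30 in/h.

φ ≈ 0.30 in/h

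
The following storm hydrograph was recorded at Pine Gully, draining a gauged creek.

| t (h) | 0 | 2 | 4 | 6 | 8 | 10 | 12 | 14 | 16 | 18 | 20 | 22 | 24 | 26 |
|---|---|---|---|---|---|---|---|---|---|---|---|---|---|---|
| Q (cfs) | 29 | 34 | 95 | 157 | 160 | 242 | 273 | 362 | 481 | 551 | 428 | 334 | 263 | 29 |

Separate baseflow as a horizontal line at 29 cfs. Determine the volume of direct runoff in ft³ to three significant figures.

Direct-runoff ordinates (Q − Q_b): 0.0, 5.0, 66.0, 128.0, 131.0, 213.0, 244.0, 333.0, 452.0, 522.0, 399.0, 305.0, 234.0, 0.0 cfs.
ΣQ_DR = 3032 cfs.
With Δt = 2 h = 7200 s, V = ΣQ_DR · Δt = 3032 × 7200 = 2.18 × 10^7 ft³.

V ≈ 2.18 × 10^7 ft³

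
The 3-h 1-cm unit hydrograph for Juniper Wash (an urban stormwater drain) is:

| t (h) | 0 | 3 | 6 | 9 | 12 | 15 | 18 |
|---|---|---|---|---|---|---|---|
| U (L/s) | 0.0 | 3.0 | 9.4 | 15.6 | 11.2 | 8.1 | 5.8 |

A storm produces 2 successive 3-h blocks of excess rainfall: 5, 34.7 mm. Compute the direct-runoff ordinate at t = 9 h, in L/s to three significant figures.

Q ≈ 40.4 L/s

By discrete convolution, Q_j = Σ (P_i / 10 mm) · U_{j−i}.
At t = 9 h (j=3): Q = (5/10)·15.6 + (34.7/10)·9.4 = 40.4 L/s.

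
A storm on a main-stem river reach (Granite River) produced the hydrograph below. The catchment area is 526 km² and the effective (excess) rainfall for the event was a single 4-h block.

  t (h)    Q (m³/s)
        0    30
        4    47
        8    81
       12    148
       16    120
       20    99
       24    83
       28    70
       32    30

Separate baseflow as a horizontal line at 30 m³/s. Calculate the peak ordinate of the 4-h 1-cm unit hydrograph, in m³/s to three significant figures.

Direct runoff: 0.0, 17.0, 51.0, 118.0, 90.0, 69.0, 53.0, 40.0, 0.0 m³/s; ΣQ_DR = 438.0 m³/s, peak = 118.0 m³/s.
Runoff depth d = ΣQ_DR·Δt / A = 438.0 × 14400 / (526 km²) = 11.99 mm.
The 1-cm UH is the DRH scaled by (10 mm)/d, so U_p = 118.0 × 10/11.99 = 98.4 m³/s.

U_p ≈ 98.4 m³/s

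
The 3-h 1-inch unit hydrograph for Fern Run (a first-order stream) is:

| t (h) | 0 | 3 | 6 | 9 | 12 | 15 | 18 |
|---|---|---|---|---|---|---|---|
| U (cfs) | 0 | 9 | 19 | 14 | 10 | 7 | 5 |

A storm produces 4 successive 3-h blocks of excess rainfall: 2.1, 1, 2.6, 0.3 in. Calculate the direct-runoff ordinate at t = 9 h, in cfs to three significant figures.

Q ≈ 71.8 cfs

By discrete convolution, Q_j = Σ (P_i / 1 in) · U_{j−i}.
At t = 9 h (j=3): Q = (2.1/1)·14 + (1/1)·19 + (2.6/1)·9 + (0.3/1)·0 = 71.8 cfs.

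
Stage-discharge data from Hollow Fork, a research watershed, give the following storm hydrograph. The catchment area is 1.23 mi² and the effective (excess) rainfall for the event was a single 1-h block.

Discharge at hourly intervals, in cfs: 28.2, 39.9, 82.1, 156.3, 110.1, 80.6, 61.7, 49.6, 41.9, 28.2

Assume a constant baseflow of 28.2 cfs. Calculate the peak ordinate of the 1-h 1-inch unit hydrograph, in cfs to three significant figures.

Direct runoff: 0.0, 11.7, 53.9, 128.1, 81.9, 52.4, 33.5, 21.4, 13.7, 0.0 cfs; ΣQ_DR = 396.6 cfs, peak = 128.1 cfs.
Runoff depth d = ΣQ_DR·Δt / A = 396.6 × 3600 / (1.23 mi²) = 0.4996 in.
The 1-inch UH is the DRH scaled by (1 in)/d, so U_p = 128.1 × 1/0.4996 = 256 cfs.

U_p ≈ 256 cfs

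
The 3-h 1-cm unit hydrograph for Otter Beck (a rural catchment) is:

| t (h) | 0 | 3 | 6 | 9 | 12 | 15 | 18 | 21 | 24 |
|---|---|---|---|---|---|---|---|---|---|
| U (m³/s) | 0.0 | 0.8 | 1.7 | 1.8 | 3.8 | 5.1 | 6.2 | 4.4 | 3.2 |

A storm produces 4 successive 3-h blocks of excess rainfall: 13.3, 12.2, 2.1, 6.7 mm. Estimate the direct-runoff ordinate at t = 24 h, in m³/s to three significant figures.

By discrete convolution, Q_j = Σ (P_i / 10 mm) · U_{j−i}.
At t = 24 h (j=8): Q = (13.3/10)·3.2 + (12.2/10)·4.4 + (2.1/10)·6.2 + (6.7/10)·5.1 = 14.3 m³/s.

Q ≈ 14.3 m³/s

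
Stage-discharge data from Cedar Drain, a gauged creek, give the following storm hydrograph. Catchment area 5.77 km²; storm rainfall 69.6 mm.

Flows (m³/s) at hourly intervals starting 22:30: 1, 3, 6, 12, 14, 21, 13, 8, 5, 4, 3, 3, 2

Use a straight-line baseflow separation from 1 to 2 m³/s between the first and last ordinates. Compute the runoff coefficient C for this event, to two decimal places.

ΣQ_DR = 75.50 m³/s; V = ΣQ_DR·Δt = 2.718 × 10^5 m³.
Runoff depth d = V / A = 47.11 mm.
C = d / P = 47.11 / 69.6 = 0.68.

C ≈ 0.68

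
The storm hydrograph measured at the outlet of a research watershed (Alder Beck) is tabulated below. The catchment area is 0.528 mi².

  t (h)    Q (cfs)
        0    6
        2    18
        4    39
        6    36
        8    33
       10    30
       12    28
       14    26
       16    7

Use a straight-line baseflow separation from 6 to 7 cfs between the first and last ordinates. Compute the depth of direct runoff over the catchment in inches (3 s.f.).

Direct runoff: 0.00, 11.88, 32.75, 29.62, 26.50, 23.38, 21.25, 19.12, 0.00 cfs; ΣQ_DR = 164.5 cfs.
V = ΣQ_DR · Δt = 164.5 × 7200 s = 1.184 × 10^6 ft³.
Over A = 0.528 mi², depth = V / A = 0.966 in.

d ≈ 0.966 in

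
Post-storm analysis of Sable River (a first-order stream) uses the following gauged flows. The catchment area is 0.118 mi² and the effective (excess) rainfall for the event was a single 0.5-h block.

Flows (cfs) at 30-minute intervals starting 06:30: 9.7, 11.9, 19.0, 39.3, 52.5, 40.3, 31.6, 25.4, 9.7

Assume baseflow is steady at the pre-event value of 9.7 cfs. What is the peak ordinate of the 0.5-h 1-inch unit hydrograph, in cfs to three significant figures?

Direct runoff: 0.0, 2.2, 9.3, 29.6, 42.8, 30.6, 21.9, 15.7, 0.0 cfs; ΣQ_DR = 152.1 cfs, peak = 42.8 cfs.
Runoff depth d = ΣQ_DR·Δt / A = 152.1 × 1800 / (0.118 mi²) = 0.9987 in.
The 1-inch UH is the DRH scaled by (1 in)/d, so U_p = 42.8 × 1/0.9987 = 42.9 cfs.

U_p ≈ 42.9 cfs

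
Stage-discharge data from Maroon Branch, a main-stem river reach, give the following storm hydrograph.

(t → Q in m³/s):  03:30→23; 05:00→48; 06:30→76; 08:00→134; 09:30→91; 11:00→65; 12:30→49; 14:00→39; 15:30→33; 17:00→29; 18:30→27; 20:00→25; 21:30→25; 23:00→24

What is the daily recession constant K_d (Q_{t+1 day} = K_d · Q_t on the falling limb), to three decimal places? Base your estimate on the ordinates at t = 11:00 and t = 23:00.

Between t = 11:00 and t = 23:00 the flow falls from 65 to 24 m³/s over 8×1.5 h = 12 h.
Per-interval ratio K = (24/65)^(1/8) = 0.8829; K_d = K^(24/1.5) = 0.136.

K_d ≈ 0.136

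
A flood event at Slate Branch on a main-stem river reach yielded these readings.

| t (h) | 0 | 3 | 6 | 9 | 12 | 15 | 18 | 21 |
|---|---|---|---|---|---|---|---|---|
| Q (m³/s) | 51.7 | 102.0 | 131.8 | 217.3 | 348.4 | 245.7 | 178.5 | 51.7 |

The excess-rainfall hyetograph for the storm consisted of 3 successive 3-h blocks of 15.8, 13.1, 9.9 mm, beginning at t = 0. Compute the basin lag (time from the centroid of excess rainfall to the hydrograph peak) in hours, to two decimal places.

t_L ≈ 7.96 h

Centroid of excess rainfall: t_c = Σ P_i·t̄_i / ΣP_i = 4.0438 h (block centres at 1.5, 4.5, 7.5 h).
Hydrograph peak occurs at t = 12 h, so basin lag t_L = 12 − 4.0438 = 7.96 h.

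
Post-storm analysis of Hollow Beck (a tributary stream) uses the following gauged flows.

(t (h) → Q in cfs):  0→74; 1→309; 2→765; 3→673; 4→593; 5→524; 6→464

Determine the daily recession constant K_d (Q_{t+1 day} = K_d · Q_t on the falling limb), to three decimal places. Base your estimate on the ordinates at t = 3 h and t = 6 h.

Between t = 3 h and t = 6 h the flow falls from 673 to 464 cfs over 3×1 h = 3 h.
Per-interval ratio K = (464/673)^(1/3) = 0.8834; K_d = K^(24/1) = 0.051.

K_d ≈ 0.051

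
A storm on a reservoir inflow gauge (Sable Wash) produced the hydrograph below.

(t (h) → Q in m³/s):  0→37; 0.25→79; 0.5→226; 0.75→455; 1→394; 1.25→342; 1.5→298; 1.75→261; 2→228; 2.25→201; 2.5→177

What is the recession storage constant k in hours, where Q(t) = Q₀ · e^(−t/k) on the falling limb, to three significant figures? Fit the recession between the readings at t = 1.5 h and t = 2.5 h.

On the falling limb, Q drops from 298 to 177 m³/s between t = 1.5 h and t = 2.5 h (Δt = 1 h).
k = −Δt / ln(Q₂/Q₁) = −1 / ln(177/298) = 1.92 h.

k ≈ 1.92 h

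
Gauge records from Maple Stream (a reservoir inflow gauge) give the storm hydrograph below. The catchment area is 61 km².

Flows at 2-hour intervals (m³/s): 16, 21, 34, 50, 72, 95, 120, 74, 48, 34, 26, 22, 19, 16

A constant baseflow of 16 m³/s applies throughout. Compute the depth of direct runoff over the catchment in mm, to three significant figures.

Direct runoff: 0.0, 5.0, 18.0, 34.0, 56.0, 79.0, 104.0, 58.0, 32.0, 18.0, 10.0, 6.0, 3.0, 0.0 m³/s; ΣQ_DR = 423.0 m³/s.
V = ΣQ_DR · Δt = 423.0 × 7200 s = 3.046 × 10^6 m³.
Over A = 61 km², depth = V / A = 49.9 mm.

d ≈ 49.9 mm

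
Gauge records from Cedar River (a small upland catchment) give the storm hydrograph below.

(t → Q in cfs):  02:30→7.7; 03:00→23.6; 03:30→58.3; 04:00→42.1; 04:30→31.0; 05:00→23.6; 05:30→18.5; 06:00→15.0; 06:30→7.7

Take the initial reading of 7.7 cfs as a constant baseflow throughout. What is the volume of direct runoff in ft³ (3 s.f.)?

Direct-runoff ordinates (Q − Q_b): 0.0, 15.9, 50.6, 34.4, 23.3, 15.9, 10.8, 7.3, 0.0 cfs.
ΣQ_DR = 158.2 cfs.
With Δt = 0.5 h = 1800 s, V = ΣQ_DR · Δt = 158.2 × 1800 = 2.85 × 10^5 ft³.

V ≈ 2.85 × 10^5 ft³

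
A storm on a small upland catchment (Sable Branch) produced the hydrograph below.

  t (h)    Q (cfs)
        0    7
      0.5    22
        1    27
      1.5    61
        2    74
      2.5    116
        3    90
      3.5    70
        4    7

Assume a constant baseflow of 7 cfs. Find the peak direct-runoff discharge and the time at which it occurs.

Q_p = 109.0 cfs at t = 2.5 h

Subtracting baseflow gives direct-runoff ordinates: 0.0, 15.0, 20.0, 54.0, 67.0, 109.0, 83.0, 63.0, 0.0 cfs.
The maximum is 109.0 cfs, occurring at the reading for t = 2.5 h.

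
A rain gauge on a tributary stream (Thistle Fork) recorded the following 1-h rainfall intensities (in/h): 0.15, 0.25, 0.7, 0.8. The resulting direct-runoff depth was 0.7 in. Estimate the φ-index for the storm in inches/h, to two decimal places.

Only the 2 blocks with intensity above φ contribute runoff: 0.7, 0.8 in/h.
Σ(I−φ)·Δt = d  ⇒  (0.7+0.8 − 2φ)·1 = 0.7
φ = (1.500 − 0.7/1) / 2 = 0.40 in/h.

φ ≈ 0.40 in/h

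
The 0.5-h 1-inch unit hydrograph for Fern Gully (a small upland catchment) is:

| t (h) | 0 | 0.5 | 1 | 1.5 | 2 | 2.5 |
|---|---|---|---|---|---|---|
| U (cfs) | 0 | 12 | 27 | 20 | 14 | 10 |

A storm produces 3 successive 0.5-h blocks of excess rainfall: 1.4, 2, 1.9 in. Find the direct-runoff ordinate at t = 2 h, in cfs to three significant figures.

By discrete convolution, Q_j = Σ (P_i / 1 in) · U_{j−i}.
At t = 2 h (j=4): Q = (1.4/1)·14 + (2/1)·20 + (1.9/1)·27 = 111 cfs.

Q ≈ 111 cfs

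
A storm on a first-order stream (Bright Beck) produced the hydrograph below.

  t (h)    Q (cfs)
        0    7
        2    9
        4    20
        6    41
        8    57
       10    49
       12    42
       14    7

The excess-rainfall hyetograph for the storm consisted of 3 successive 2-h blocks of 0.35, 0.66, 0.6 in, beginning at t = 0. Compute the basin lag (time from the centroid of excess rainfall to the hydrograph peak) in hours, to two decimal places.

Centroid of excess rainfall: t_c = Σ P_i·t̄_i / ΣP_i = 3.3106 h (block centres at 1, 3, 5 h).
Hydrograph peak occurs at t = 8 h, so basin lag t_L = 8 − 3.3106 = 4.69 h.

t_L ≈ 4.69 h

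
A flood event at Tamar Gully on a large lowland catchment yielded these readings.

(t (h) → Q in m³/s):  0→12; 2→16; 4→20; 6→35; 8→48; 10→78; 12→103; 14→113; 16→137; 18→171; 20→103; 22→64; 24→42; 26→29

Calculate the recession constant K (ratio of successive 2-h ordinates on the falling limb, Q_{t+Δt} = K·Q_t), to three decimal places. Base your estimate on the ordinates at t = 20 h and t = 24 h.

K ≈ 0.639

Using the recession-limb readings at t = 20 h and t = 24 h: Q falls from 103 to 42 m³/s over 2 intervals.
K = (Q₂/Q₁)^(1/2) = (42/103)^(1/2) = 0.639.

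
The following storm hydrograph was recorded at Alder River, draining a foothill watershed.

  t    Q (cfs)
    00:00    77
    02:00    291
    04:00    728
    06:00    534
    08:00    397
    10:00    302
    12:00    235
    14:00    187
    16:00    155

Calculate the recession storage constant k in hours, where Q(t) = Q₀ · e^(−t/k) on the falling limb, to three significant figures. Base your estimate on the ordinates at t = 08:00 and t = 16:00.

k ≈ 8.51 h

On the falling limb, Q drops from 397 to 155 cfs between t = 08:00 and t = 16:00 (Δt = 8 h).
k = −Δt / ln(Q₂/Q₁) = −8 / ln(155/397) = 8.51 h.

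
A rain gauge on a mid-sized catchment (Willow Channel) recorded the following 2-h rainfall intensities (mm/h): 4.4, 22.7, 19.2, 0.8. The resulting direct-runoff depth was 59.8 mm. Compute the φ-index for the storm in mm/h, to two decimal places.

φ ≈ 6.00 mm/h

Only the 2 blocks with intensity above φ contribute runoff: 22.7, 19.2 mm/h.
Σ(I−φ)·Δt = d  ⇒  (22.7+19.2 − 2φ)·2 = 59.8
φ = (41.90 − 59.8/2) / 2 = 6.00 mm/h.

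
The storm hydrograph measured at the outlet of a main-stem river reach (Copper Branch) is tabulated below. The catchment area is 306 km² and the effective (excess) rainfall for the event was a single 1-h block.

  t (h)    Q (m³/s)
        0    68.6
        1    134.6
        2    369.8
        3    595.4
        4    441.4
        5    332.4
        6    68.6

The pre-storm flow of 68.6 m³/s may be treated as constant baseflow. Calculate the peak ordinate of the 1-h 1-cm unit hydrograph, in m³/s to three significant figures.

Direct runoff: 0.0, 66.0, 301.2, 526.8, 372.8, 263.8, 0.0 m³/s; ΣQ_DR = 1531 m³/s, peak = 526.8 m³/s.
Runoff depth d = ΣQ_DR·Δt / A = 1531 × 3600 / (306 km²) = 18.01 mm.
The 1-cm UH is the DRH scaled by (10 mm)/d, so U_p = 526.8 × 10/18.01 = 293 m³/s.

U_p ≈ 293 m³/s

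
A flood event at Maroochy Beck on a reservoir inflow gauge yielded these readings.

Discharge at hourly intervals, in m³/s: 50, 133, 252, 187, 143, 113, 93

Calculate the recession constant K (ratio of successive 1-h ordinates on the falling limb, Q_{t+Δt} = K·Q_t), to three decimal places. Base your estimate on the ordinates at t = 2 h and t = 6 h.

Using the recession-limb readings at t = 2 h and t = 6 h: Q falls from 252 to 93 m³/s over 4 intervals.
K = (Q₂/Q₁)^(1/4) = (93/252)^(1/4) = 0.779.

K ≈ 0.779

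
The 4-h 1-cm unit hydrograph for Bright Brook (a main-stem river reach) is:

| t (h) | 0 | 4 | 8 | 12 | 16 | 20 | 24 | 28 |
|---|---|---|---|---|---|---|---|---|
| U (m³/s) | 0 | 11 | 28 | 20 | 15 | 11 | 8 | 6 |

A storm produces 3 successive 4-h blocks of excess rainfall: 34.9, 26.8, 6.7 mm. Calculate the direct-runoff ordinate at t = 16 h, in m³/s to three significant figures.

By discrete convolution, Q_j = Σ (P_i / 10 mm) · U_{j−i}.
At t = 16 h (j=4): Q = (34.9/10)·15 + (26.8/10)·20 + (6.7/10)·28 = 125 m³/s.

Q ≈ 125 m³/s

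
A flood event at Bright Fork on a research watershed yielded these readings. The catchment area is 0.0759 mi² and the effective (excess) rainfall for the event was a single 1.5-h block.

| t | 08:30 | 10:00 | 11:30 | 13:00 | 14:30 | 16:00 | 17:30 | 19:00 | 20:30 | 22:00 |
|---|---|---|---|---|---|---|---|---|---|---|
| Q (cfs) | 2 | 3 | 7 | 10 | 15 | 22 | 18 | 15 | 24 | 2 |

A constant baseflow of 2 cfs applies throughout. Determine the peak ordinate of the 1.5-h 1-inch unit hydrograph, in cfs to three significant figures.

Direct runoff: 0.0, 1.0, 5.0, 8.0, 13.0, 20.0, 16.0, 13.0, 22.0, 0.0 cfs; ΣQ_DR = 98.00 cfs, peak = 22.0 cfs.
Runoff depth d = ΣQ_DR·Δt / A = 98.00 × 5400 / (0.0759 mi²) = 3.001 in.
The 1-inch UH is the DRH scaled by (1 in)/d, so U_p = 22.0 × 1/3.001 = 7.33 cfs.

U_p ≈ 7.33 cfs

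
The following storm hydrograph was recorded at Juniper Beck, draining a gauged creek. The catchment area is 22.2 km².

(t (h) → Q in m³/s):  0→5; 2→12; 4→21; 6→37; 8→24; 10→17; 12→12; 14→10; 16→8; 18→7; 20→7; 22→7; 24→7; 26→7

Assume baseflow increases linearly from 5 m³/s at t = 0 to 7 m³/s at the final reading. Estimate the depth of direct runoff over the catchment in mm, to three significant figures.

d ≈ 31.5 mm

Direct runoff: 0.00, 6.85, 15.69, 31.54, 18.38, 11.23, 6.08, 3.92, 1.77, 0.62, 0.46, 0.31, 0.15, 0.00 m³/s; ΣQ_DR = 97.00 m³/s.
V = ΣQ_DR · Δt = 97.00 × 7200 s = 6.984 × 10^5 m³.
Over A = 22.2 km², depth = V / A = 31.5 mm.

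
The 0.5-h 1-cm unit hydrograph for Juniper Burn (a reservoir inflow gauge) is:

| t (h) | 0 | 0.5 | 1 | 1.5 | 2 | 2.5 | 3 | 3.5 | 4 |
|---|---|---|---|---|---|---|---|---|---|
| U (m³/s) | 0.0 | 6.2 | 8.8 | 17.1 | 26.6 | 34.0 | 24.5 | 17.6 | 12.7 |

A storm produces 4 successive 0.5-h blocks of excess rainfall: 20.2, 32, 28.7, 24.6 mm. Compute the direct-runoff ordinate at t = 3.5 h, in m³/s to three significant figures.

Q ≈ 277 m³/s

By discrete convolution, Q_j = Σ (P_i / 10 mm) · U_{j−i}.
At t = 3.5 h (j=7): Q = (20.2/10)·17.6 + (32/10)·24.5 + (28.7/10)·34.0 + (24.6/10)·26.6 = 277 m³/s.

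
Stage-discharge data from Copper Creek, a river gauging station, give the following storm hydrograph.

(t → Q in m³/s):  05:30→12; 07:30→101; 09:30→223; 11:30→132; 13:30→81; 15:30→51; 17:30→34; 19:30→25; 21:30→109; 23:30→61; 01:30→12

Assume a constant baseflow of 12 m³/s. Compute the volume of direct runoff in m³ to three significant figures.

Direct-runoff ordinates (Q − Q_b): 0.0, 89.0, 211.0, 120.0, 69.0, 39.0, 22.0, 13.0, 97.0, 49.0, 0.0 m³/s.
ΣQ_DR = 709.0 m³/s.
With Δt = 2 h = 7200 s, V = ΣQ_DR · Δt = 709.0 × 7200 = 5.10 × 10^6 m³.

V ≈ 5.10 × 10^6 m³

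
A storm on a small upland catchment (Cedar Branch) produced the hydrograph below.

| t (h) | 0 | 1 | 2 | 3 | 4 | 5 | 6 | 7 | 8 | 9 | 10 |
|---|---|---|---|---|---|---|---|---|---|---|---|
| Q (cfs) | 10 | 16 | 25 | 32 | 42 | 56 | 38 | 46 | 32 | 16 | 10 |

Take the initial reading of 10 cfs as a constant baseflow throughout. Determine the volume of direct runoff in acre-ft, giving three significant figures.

V ≈ 17.6 acre-ft

Direct-runoff ordinates (Q − Q_b): 0.0, 6.0, 15.0, 22.0, 32.0, 46.0, 28.0, 36.0, 22.0, 6.0, 0.0 cfs.
ΣQ_DR = 213.0 cfs.
With Δt = 1 h = 3600 s, V = ΣQ_DR · Δt = 213.0 × 3600 = 7.67 × 10^5 ft³ = 17.6 acre-ft.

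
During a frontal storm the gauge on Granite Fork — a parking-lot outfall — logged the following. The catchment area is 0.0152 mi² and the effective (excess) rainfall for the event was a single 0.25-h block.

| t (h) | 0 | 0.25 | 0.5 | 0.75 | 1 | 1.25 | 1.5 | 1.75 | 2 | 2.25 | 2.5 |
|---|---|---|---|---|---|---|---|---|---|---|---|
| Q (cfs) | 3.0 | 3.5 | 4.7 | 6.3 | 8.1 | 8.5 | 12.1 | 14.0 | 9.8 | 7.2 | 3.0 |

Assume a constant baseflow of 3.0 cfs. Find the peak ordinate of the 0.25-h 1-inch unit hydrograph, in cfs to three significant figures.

U_p ≈ 9.14 cfs

Direct runoff: 0.0, 0.5, 1.7, 3.3, 5.1, 5.5, 9.1, 11.0, 6.8, 4.2, 0.0 cfs; ΣQ_DR = 47.20 cfs, peak = 11.0 cfs.
Runoff depth d = ΣQ_DR·Δt / A = 47.20 × 900 / (0.0152 mi²) = 1.203 in.
The 1-inch UH is the DRH scaled by (1 in)/d, so U_p = 11.0 × 1/1.203 = 9.14 cfs.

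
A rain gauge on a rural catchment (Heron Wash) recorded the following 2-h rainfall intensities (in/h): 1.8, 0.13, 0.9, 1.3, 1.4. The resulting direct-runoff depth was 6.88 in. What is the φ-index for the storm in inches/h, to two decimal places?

φ ≈ 0.49 in/h

Only the 4 blocks with intensity above φ contribute runoff: 1.8, 0.9, 1.3, 1.4 in/h.
Σ(I−φ)·Δt = d  ⇒  (1.8+0.9+1.3+1.4 − 4φ)·2 = 6.88
φ = (5.400 − 6.88/2) / 4 = 0.49 in/h.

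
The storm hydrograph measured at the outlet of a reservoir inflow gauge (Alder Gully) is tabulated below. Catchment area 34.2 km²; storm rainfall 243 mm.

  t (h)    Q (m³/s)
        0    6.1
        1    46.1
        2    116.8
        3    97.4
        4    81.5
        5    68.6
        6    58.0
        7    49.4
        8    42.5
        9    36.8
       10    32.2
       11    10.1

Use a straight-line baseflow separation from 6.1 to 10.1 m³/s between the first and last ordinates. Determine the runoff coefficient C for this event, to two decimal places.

ΣQ_DR = 548.3 m³/s; V = ΣQ_DR·Δt = 1.974 × 10^6 m³.
Runoff depth d = V / A = 57.72 mm.
C = d / P = 57.72 / 243 = 0.24.

C ≈ 0.24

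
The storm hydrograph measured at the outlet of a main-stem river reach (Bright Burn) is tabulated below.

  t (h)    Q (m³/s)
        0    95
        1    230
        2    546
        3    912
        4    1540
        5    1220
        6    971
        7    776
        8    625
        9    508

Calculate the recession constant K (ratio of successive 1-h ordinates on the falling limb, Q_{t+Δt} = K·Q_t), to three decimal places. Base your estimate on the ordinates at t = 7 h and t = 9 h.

K ≈ 0.809

Using the recession-limb readings at t = 7 h and t = 9 h: Q falls from 776 to 508 m³/s over 2 intervals.
K = (Q₂/Q₁)^(1/2) = (508/776)^(1/2) = 0.809.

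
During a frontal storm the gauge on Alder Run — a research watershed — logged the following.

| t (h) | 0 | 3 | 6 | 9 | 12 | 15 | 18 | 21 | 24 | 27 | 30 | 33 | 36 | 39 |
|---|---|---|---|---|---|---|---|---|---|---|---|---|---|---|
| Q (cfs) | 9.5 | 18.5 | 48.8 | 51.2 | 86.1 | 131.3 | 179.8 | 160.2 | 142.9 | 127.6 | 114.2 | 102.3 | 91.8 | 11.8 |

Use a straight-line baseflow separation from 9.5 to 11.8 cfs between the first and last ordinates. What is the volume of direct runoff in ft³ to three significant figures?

Direct-runoff ordinates (Q − Q_b): 0.00, 8.82, 38.95, 41.17, 75.89, 120.92, 169.24, 149.46, 131.98, 116.51, 102.93, 90.85, 80.18, 0.00 cfs.
ΣQ_DR = 1127 cfs.
With Δt = 3 h = 10800 s, V = ΣQ_DR · Δt = 1127 × 10800 = 1.22 × 10^7 ft³.

V ≈ 1.22 × 10^7 ft³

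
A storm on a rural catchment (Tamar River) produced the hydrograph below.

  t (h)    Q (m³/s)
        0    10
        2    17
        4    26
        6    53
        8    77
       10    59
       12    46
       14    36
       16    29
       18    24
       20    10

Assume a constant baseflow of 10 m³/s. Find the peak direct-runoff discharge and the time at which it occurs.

Q_p = 67.0 m³/s at t = 8 h

Subtracting baseflow gives direct-runoff ordinates: 0.0, 7.0, 16.0, 43.0, 67.0, 49.0, 36.0, 26.0, 19.0, 14.0, 0.0 m³/s.
The maximum is 67.0 m³/s, occurring at the reading for t = 8 h.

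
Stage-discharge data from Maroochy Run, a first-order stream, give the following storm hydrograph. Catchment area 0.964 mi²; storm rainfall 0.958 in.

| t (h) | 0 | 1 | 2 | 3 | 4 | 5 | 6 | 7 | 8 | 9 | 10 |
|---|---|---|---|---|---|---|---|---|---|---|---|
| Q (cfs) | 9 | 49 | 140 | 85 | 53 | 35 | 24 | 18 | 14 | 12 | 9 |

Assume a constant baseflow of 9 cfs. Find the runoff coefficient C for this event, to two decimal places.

C ≈ 0.59

ΣQ_DR = 349.0 cfs; V = ΣQ_DR·Δt = 1.256 × 10^6 ft³.
Runoff depth d = V / A = 0.5610 in.
C = d / P = 0.5610 / 0.958 = 0.59.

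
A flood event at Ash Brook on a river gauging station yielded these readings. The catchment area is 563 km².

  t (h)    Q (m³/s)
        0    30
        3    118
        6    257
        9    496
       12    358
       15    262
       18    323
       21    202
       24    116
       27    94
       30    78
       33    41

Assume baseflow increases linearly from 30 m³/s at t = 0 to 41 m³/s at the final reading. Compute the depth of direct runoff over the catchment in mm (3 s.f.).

d ≈ 37.4 mm

Direct runoff: 0.00, 87.00, 225.00, 463.00, 324.00, 227.00, 287.00, 165.00, 78.00, 55.00, 38.00, 0.00 m³/s; ΣQ_DR = 1949 m³/s.
V = ΣQ_DR · Δt = 1949 × 10800 s = 2.105 × 10^7 m³.
Over A = 563 km², depth = V / A = 37.4 mm.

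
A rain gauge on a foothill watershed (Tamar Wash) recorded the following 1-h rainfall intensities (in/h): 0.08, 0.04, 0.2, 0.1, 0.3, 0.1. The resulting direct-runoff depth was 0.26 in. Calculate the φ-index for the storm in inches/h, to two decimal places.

φ ≈ 0.12 in/h

Only the 2 blocks with intensity above φ contribute runoff: 0.2, 0.3 in/h.
Σ(I−φ)·Δt = d  ⇒  (0.2+0.3 − 2φ)·1 = 0.26
φ = (0.5000 − 0.26/1) / 2 = 0.12 in/h.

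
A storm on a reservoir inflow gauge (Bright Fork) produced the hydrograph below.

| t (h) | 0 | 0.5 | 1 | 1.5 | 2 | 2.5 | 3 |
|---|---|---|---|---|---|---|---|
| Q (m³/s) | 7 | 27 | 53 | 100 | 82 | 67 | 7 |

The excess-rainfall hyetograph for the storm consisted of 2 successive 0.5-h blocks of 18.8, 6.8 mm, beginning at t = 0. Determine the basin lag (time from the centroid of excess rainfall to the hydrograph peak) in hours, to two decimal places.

t_L ≈ 1.12 h

Centroid of excess rainfall: t_c = Σ P_i·t̄_i / ΣP_i = 0.3828 h (block centres at 0.25, 0.75 h).
Hydrograph peak occurs at t = 1.5 h, so basin lag t_L = 1.5 − 0.3828 = 1.12 h.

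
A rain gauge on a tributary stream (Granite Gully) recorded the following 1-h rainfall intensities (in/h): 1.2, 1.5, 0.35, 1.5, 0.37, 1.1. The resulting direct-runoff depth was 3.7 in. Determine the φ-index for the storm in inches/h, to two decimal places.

Only the 4 blocks with intensity above φ contribute runoff: 1.2, 1.5, 1.5, 1.1 in/h.
Σ(I−φ)·Δt = d  ⇒  (1.2+1.5+1.5+1.1 − 4φ)·1 = 3.7
φ = (5.300 − 3.7/1) / 4 = 0.40 in/h.

φ ≈ 0.40 in/h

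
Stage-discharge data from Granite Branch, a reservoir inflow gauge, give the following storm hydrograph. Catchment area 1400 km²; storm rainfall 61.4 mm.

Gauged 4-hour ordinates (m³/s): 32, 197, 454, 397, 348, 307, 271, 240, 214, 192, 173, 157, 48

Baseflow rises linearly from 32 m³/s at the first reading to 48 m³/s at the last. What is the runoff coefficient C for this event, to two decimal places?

ΣQ_DR = 2510 m³/s; V = ΣQ_DR·Δt = 3.614 × 10^7 m³.
Runoff depth d = V / A = 25.82 mm.
C = d / P = 25.82 / 61.4 = 0.42.

C ≈ 0.42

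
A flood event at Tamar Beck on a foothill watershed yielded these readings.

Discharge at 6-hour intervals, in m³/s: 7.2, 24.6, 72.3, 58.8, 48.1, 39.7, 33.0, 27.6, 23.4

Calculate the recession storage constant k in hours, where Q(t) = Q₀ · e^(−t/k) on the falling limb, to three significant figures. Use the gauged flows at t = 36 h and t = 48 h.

k ≈ 34.9 h

On the falling limb, Q drops from 33.0 to 23.4 m³/s between t = 36 h and t = 48 h (Δt = 12 h).
k = −Δt / ln(Q₂/Q₁) = −12 / ln(23.4/33.0) = 34.9 h.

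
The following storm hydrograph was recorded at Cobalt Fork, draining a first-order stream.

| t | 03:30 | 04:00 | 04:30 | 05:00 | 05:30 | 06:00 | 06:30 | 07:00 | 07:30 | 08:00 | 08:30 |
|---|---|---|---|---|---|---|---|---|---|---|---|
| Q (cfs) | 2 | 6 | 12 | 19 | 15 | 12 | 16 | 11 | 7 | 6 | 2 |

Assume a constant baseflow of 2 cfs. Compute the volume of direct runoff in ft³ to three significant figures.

Direct-runoff ordinates (Q − Q_b): 0.0, 4.0, 10.0, 17.0, 13.0, 10.0, 14.0, 9.0, 5.0, 4.0, 0.0 cfs.
ΣQ_DR = 86.00 cfs.
With Δt = 0.5 h = 1800 s, V = ΣQ_DR · Δt = 86.00 × 1800 = 1.55 × 10^5 ft³.

V ≈ 1.55 × 10^5 ft³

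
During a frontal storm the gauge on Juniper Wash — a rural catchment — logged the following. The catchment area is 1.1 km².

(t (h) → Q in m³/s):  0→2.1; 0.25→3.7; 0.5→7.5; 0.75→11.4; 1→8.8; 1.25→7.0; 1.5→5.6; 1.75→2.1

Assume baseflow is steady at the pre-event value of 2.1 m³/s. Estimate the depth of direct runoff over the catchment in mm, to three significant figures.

d ≈ 25.7 mm

Direct runoff: 0.0, 1.6, 5.4, 9.3, 6.7, 4.9, 3.5, 0.0 m³/s; ΣQ_DR = 31.40 m³/s.
V = ΣQ_DR · Δt = 31.40 × 900 s = 28260 m³.
Over A = 1.1 km², depth = V / A = 25.7 mm.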